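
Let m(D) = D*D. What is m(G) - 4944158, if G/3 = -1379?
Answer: 12170611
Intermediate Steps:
G = -4137 (G = 3*(-1379) = -4137)
m(D) = D²
m(G) - 4944158 = (-4137)² - 4944158 = 17114769 - 4944158 = 12170611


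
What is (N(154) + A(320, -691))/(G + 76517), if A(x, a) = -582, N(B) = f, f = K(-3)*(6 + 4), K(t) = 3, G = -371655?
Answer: 276/147569 ≈ 0.0018703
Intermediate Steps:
f = 30 (f = 3*(6 + 4) = 3*10 = 30)
N(B) = 30
(N(154) + A(320, -691))/(G + 76517) = (30 - 582)/(-371655 + 76517) = -552/(-295138) = -552*(-1/295138) = 276/147569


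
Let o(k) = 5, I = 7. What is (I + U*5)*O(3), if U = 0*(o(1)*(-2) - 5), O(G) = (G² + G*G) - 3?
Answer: 105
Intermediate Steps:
O(G) = -3 + 2*G² (O(G) = (G² + G²) - 3 = 2*G² - 3 = -3 + 2*G²)
U = 0 (U = 0*(5*(-2) - 5) = 0*(-10 - 5) = 0*(-15) = 0)
(I + U*5)*O(3) = (7 + 0*5)*(-3 + 2*3²) = (7 + 0)*(-3 + 2*9) = 7*(-3 + 18) = 7*15 = 105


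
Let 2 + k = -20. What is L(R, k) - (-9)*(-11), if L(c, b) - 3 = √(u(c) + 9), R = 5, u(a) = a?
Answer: -96 + √14 ≈ -92.258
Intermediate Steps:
k = -22 (k = -2 - 20 = -22)
L(c, b) = 3 + √(9 + c) (L(c, b) = 3 + √(c + 9) = 3 + √(9 + c))
L(R, k) - (-9)*(-11) = (3 + √(9 + 5)) - (-9)*(-11) = (3 + √14) - 1*99 = (3 + √14) - 99 = -96 + √14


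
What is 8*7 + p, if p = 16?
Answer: 72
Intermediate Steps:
8*7 + p = 8*7 + 16 = 56 + 16 = 72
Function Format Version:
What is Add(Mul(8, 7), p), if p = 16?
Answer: 72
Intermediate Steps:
Add(Mul(8, 7), p) = Add(Mul(8, 7), 16) = Add(56, 16) = 72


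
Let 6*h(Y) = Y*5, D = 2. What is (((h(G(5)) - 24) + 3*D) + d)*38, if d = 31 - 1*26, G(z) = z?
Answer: -1007/3 ≈ -335.67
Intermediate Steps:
h(Y) = 5*Y/6 (h(Y) = (Y*5)/6 = (5*Y)/6 = 5*Y/6)
d = 5 (d = 31 - 26 = 5)
(((h(G(5)) - 24) + 3*D) + d)*38 = ((((⅚)*5 - 24) + 3*2) + 5)*38 = (((25/6 - 24) + 6) + 5)*38 = ((-119/6 + 6) + 5)*38 = (-83/6 + 5)*38 = -53/6*38 = -1007/3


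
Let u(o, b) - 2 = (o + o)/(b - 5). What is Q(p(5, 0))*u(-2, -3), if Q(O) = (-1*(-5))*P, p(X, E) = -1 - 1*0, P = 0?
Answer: 0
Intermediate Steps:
p(X, E) = -1 (p(X, E) = -1 + 0 = -1)
Q(O) = 0 (Q(O) = -1*(-5)*0 = 5*0 = 0)
u(o, b) = 2 + 2*o/(-5 + b) (u(o, b) = 2 + (o + o)/(b - 5) = 2 + (2*o)/(-5 + b) = 2 + 2*o/(-5 + b))
Q(p(5, 0))*u(-2, -3) = 0*(2*(-5 - 3 - 2)/(-5 - 3)) = 0*(2*(-10)/(-8)) = 0*(2*(-⅛)*(-10)) = 0*(5/2) = 0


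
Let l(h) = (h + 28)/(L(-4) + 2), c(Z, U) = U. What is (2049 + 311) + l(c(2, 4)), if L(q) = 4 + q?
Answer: 2376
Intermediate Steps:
l(h) = 14 + h/2 (l(h) = (h + 28)/((4 - 4) + 2) = (28 + h)/(0 + 2) = (28 + h)/2 = (28 + h)*(½) = 14 + h/2)
(2049 + 311) + l(c(2, 4)) = (2049 + 311) + (14 + (½)*4) = 2360 + (14 + 2) = 2360 + 16 = 2376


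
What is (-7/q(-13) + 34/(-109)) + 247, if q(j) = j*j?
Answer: 4543478/18421 ≈ 246.65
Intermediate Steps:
q(j) = j²
(-7/q(-13) + 34/(-109)) + 247 = (-7/((-13)²) + 34/(-109)) + 247 = (-7/169 + 34*(-1/109)) + 247 = (-7*1/169 - 34/109) + 247 = (-7/169 - 34/109) + 247 = -6509/18421 + 247 = 4543478/18421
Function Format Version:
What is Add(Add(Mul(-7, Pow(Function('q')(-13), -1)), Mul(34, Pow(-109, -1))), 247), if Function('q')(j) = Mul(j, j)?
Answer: Rational(4543478, 18421) ≈ 246.65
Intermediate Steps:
Function('q')(j) = Pow(j, 2)
Add(Add(Mul(-7, Pow(Function('q')(-13), -1)), Mul(34, Pow(-109, -1))), 247) = Add(Add(Mul(-7, Pow(Pow(-13, 2), -1)), Mul(34, Pow(-109, -1))), 247) = Add(Add(Mul(-7, Pow(169, -1)), Mul(34, Rational(-1, 109))), 247) = Add(Add(Mul(-7, Rational(1, 169)), Rational(-34, 109)), 247) = Add(Add(Rational(-7, 169), Rational(-34, 109)), 247) = Add(Rational(-6509, 18421), 247) = Rational(4543478, 18421)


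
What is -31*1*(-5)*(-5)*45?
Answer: -34875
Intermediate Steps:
-31*1*(-5)*(-5)*45 = -(-155)*(-5)*45 = -31*25*45 = -775*45 = -34875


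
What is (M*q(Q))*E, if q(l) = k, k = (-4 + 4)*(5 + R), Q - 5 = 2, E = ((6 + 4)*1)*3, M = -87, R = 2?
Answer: 0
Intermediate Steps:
E = 30 (E = (10*1)*3 = 10*3 = 30)
Q = 7 (Q = 5 + 2 = 7)
k = 0 (k = (-4 + 4)*(5 + 2) = 0*7 = 0)
q(l) = 0
(M*q(Q))*E = -87*0*30 = 0*30 = 0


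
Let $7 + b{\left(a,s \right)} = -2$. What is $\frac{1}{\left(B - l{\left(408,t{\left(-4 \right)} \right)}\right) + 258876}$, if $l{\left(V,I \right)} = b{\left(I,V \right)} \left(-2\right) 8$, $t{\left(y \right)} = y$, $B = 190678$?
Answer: $\frac{1}{449410} \approx 2.2251 \cdot 10^{-6}$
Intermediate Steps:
$b{\left(a,s \right)} = -9$ ($b{\left(a,s \right)} = -7 - 2 = -9$)
$l{\left(V,I \right)} = 144$ ($l{\left(V,I \right)} = \left(-9\right) \left(-2\right) 8 = 18 \cdot 8 = 144$)
$\frac{1}{\left(B - l{\left(408,t{\left(-4 \right)} \right)}\right) + 258876} = \frac{1}{\left(190678 - 144\right) + 258876} = \frac{1}{190534 + 258876} = \frac{1}{449410}$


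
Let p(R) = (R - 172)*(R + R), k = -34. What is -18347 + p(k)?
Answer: -4339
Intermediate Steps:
p(R) = 2*R*(-172 + R) (p(R) = (-172 + R)*(2*R) = 2*R*(-172 + R))
-18347 + p(k) = -18347 + 2*(-34)*(-172 - 34) = -18347 + 2*(-34)*(-206) = -18347 + 14008 = -4339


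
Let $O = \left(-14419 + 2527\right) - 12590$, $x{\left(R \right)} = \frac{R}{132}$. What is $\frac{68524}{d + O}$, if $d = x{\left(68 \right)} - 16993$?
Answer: $- \frac{1130646}{684329} \approx -1.6522$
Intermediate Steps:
$x{\left(R \right)} = \frac{R}{132}$ ($x{\left(R \right)} = R \frac{1}{132} = \frac{R}{132}$)
$O = -24482$ ($O = -11892 - 12590 = -24482$)
$d = - \frac{560752}{33}$ ($d = \frac{1}{132} \cdot 68 - 16993 = \frac{17}{33} - 16993 = - \frac{560752}{33} \approx -16993.0$)
$\frac{68524}{d + O} = \frac{68524}{- \frac{560752}{33} - 24482} = \frac{68524}{- \frac{1368658}{33}} = 68524 \left(- \frac{33}{1368658}\right) = - \frac{1130646}{684329}$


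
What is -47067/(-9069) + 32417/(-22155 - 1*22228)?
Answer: 598328296/134169809 ≈ 4.4595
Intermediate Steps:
-47067/(-9069) + 32417/(-22155 - 1*22228) = -47067*(-1/9069) + 32417/(-22155 - 22228) = 15689/3023 + 32417/(-44383) = 15689/3023 + 32417*(-1/44383) = 15689/3023 - 32417/44383 = 598328296/134169809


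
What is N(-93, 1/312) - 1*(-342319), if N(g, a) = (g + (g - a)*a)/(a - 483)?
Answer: 16094766733969/47016840 ≈ 3.4232e+5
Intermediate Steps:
N(g, a) = (g + a*(g - a))/(-483 + a)
N(-93, 1/312) - 1*(-342319) = (-93 - (1/312)² - 93/312)/(-483 + 1/312) - 1*(-342319) = (-93 - (1/312)² + (1/312)*(-93))/(-483 + 1/312) + 342319 = (-93 - 1*1/97344 - 31/104)/(-150695/312) + 342319 = -312*(-93 - 1/97344 - 31/104)/150695 + 342319 = -312/150695*(-9082009/97344) + 342319 = 9082009/47016840 + 342319 = 16094766733969/47016840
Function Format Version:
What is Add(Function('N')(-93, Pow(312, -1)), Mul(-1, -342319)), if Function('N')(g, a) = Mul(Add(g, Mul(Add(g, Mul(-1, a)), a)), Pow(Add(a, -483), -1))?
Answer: Rational(16094766733969, 47016840) ≈ 3.4232e+5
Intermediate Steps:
Function('N')(g, a) = Mul(Pow(Add(-483, a), -1), Add(g, Mul(a, Add(g, Mul(-1, a))))) (Function('N')(g, a) = Mul(Add(g, Mul(a, Add(g, Mul(-1, a)))), Pow(Add(-483, a), -1)) = Mul(Pow(Add(-483, a), -1), Add(g, Mul(a, Add(g, Mul(-1, a))))))
Add(Function('N')(-93, Pow(312, -1)), Mul(-1, -342319)) = Add(Mul(Pow(Add(-483, Pow(312, -1)), -1), Add(-93, Mul(-1, Pow(Pow(312, -1), 2)), Mul(Pow(312, -1), -93))), Mul(-1, -342319)) = Add(Mul(Pow(Add(-483, Rational(1, 312)), -1), Add(-93, Mul(-1, Pow(Rational(1, 312), 2)), Mul(Rational(1, 312), -93))), 342319) = Add(Mul(Pow(Rational(-150695, 312), -1), Add(-93, Mul(-1, Rational(1, 97344)), Rational(-31, 104))), 342319) = Add(Mul(Rational(-312, 150695), Add(-93, Rational(-1, 97344), Rational(-31, 104))), 342319) = Add(Mul(Rational(-312, 150695), Rational(-9082009, 97344)), 342319) = Add(Rational(9082009, 47016840), 342319) = Rational(16094766733969, 47016840)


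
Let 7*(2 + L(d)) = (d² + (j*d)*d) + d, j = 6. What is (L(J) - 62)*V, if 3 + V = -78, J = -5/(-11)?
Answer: 4372218/847 ≈ 5162.0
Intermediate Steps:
J = 5/11 (J = -5*(-1/11) = 5/11 ≈ 0.45455)
V = -81 (V = -3 - 78 = -81)
L(d) = -2 + d² + d/7 (L(d) = -2 + ((d² + (6*d)*d) + d)/7 = -2 + ((d² + 6*d²) + d)/7 = -2 + (7*d² + d)/7 = -2 + (d + 7*d²)/7 = -2 + (d² + d/7) = -2 + d² + d/7)
(L(J) - 62)*V = ((-2 + (5/11)² + (⅐)*(5/11)) - 62)*(-81) = ((-2 + 25/121 + 5/77) - 62)*(-81) = (-1464/847 - 62)*(-81) = -53978/847*(-81) = 4372218/847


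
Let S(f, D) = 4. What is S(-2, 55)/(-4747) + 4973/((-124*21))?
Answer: -23617247/12361188 ≈ -1.9106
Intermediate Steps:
S(-2, 55)/(-4747) + 4973/((-124*21)) = 4/(-4747) + 4973/((-124*21)) = 4*(-1/4747) + 4973/(-2604) = -4/4747 + 4973*(-1/2604) = -4/4747 - 4973/2604 = -23617247/12361188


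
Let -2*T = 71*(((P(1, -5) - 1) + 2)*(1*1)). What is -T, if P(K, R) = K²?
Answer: 71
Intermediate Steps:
T = -71 (T = -71*((1² - 1) + 2)*(1*1)/2 = -71*((1 - 1) + 2)*1/2 = -71*(0 + 2)*1/2 = -71*2*1/2 = -71*2/2 = -½*142 = -71)
-T = -1*(-71) = 71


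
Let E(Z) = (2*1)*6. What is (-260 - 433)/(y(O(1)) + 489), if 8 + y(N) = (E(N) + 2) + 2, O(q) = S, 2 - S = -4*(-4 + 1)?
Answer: -99/71 ≈ -1.3944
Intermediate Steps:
S = -10 (S = 2 - (-4)*(-4 + 1) = 2 - (-4)*(-3) = 2 - 1*12 = 2 - 12 = -10)
O(q) = -10
E(Z) = 12 (E(Z) = 2*6 = 12)
y(N) = 8 (y(N) = -8 + ((12 + 2) + 2) = -8 + (14 + 2) = -8 + 16 = 8)
(-260 - 433)/(y(O(1)) + 489) = (-260 - 433)/(8 + 489) = -693/497 = -693*1/497 = -99/71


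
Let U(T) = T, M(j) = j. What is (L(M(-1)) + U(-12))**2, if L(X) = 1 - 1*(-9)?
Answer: 4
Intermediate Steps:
L(X) = 10 (L(X) = 1 + 9 = 10)
(L(M(-1)) + U(-12))**2 = (10 - 12)**2 = (-2)**2 = 4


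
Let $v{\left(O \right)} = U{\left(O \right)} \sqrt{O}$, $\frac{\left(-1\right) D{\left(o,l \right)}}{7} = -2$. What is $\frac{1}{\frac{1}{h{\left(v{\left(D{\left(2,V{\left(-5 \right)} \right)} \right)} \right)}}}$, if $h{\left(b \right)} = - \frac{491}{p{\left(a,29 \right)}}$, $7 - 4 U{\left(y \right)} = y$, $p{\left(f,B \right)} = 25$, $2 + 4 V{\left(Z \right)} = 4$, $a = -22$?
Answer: $- \frac{491}{25} \approx -19.64$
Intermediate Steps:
$V{\left(Z \right)} = \frac{1}{2}$ ($V{\left(Z \right)} = - \frac{1}{2} + \frac{1}{4} \cdot 4 = - \frac{1}{2} + 1 = \frac{1}{2}$)
$U{\left(y \right)} = \frac{7}{4} - \frac{y}{4}$
$D{\left(o,l \right)} = 14$ ($D{\left(o,l \right)} = \left(-7\right) \left(-2\right) = 14$)
$v{\left(O \right)} = \sqrt{O} \left(\frac{7}{4} - \frac{O}{4}\right)$ ($v{\left(O \right)} = \left(\frac{7}{4} - \frac{O}{4}\right) \sqrt{O} = \sqrt{O} \left(\frac{7}{4} - \frac{O}{4}\right)$)
$h{\left(b \right)} = - \frac{491}{25}$
$\frac{1}{\frac{1}{h{\left(v{\left(D{\left(2,V{\left(-5 \right)} \right)} \right)} \right)}}} = \frac{1}{\frac{1}{- \frac{491}{25}}} = \frac{1}{- \frac{25}{491}} = - \frac{491}{25}$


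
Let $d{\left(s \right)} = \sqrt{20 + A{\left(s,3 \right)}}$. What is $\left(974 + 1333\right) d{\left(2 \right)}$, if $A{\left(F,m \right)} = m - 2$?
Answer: $2307 \sqrt{21} \approx 10572.0$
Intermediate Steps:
$A{\left(F,m \right)} = -2 + m$ ($A{\left(F,m \right)} = m - 2 = -2 + m$)
$d{\left(s \right)} = \sqrt{21}$ ($d{\left(s \right)} = \sqrt{20 + \left(-2 + 3\right)} = \sqrt{20 + 1} = \sqrt{21}$)
$\left(974 + 1333\right) d{\left(2 \right)} = \left(974 + 1333\right) \sqrt{21} = 2307 \sqrt{21}$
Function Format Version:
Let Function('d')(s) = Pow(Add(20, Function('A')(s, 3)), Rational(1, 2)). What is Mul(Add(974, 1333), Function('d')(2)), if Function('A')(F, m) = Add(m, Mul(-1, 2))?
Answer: Mul(2307, Pow(21, Rational(1, 2))) ≈ 10572.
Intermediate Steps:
Function('A')(F, m) = Add(-2, m) (Function('A')(F, m) = Add(m, -2) = Add(-2, m))
Function('d')(s) = Pow(21, Rational(1, 2)) (Function('d')(s) = Pow(Add(20, Add(-2, 3)), Rational(1, 2)) = Pow(Add(20, 1), Rational(1, 2)) = Pow(21, Rational(1, 2)))
Mul(Add(974, 1333), Function('d')(2)) = Mul(Add(974, 1333), Pow(21, Rational(1, 2))) = Mul(2307, Pow(21, Rational(1, 2)))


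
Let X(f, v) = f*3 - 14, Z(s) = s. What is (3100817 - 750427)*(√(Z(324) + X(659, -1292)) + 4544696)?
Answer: 10681808031440 + 2350390*√2287 ≈ 1.0682e+13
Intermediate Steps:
X(f, v) = -14 + 3*f (X(f, v) = 3*f - 14 = -14 + 3*f)
(3100817 - 750427)*(√(Z(324) + X(659, -1292)) + 4544696) = (3100817 - 750427)*(√(324 + (-14 + 3*659)) + 4544696) = 2350390*(√(324 + (-14 + 1977)) + 4544696) = 2350390*(√(324 + 1963) + 4544696) = 2350390*(√2287 + 4544696) = 2350390*(4544696 + √2287) = 10681808031440 + 2350390*√2287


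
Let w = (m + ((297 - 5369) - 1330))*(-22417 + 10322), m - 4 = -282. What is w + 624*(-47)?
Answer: 80765272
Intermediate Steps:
m = -278 (m = 4 - 282 = -278)
w = 80794600 (w = (-278 + ((297 - 5369) - 1330))*(-22417 + 10322) = (-278 + (-5072 - 1330))*(-12095) = (-278 - 6402)*(-12095) = -6680*(-12095) = 80794600)
w + 624*(-47) = 80794600 + 624*(-47) = 80794600 - 29328 = 80765272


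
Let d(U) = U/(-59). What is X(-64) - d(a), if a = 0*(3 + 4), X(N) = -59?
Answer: -59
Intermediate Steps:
a = 0 (a = 0*7 = 0)
d(U) = -U/59 (d(U) = U*(-1/59) = -U/59)
X(-64) - d(a) = -59 - (-1)*0/59 = -59 - 1*0 = -59 + 0 = -59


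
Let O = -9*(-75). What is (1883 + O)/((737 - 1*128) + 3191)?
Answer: 1279/1900 ≈ 0.67316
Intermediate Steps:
O = 675
(1883 + O)/((737 - 1*128) + 3191) = (1883 + 675)/((737 - 1*128) + 3191) = 2558/((737 - 128) + 3191) = 2558/(609 + 3191) = 2558/3800 = 2558*(1/3800) = 1279/1900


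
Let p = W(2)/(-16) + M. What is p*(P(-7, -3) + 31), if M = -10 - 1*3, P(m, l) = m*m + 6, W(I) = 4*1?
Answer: -2279/2 ≈ -1139.5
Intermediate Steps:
W(I) = 4
P(m, l) = 6 + m**2 (P(m, l) = m**2 + 6 = 6 + m**2)
M = -13 (M = -10 - 3 = -13)
p = -53/4 (p = 4/(-16) - 13 = 4*(-1/16) - 13 = -1/4 - 13 = -53/4 ≈ -13.250)
p*(P(-7, -3) + 31) = -53*((6 + (-7)**2) + 31)/4 = -53*((6 + 49) + 31)/4 = -53*(55 + 31)/4 = -53/4*86 = -2279/2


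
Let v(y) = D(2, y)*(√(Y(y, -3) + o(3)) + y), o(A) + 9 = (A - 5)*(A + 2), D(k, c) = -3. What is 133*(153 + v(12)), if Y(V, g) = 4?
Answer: 15561 - 399*I*√15 ≈ 15561.0 - 1545.3*I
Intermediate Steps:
o(A) = -9 + (-5 + A)*(2 + A) (o(A) = -9 + (A - 5)*(A + 2) = -9 + (-5 + A)*(2 + A))
v(y) = -3*y - 3*I*√15 (v(y) = -3*(√(4 + (-19 + 3² - 3*3)) + y) = -3*(√(4 + (-19 + 9 - 9)) + y) = -3*(√(4 - 19) + y) = -3*(√(-15) + y) = -3*(I*√15 + y) = -3*(y + I*√15) = -3*y - 3*I*√15)
133*(153 + v(12)) = 133*(153 + (-3*12 - 3*I*√15)) = 133*(153 + (-36 - 3*I*√15)) = 133*(117 - 3*I*√15) = 15561 - 399*I*√15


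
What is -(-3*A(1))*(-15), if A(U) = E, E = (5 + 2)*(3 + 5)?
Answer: -2520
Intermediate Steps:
E = 56 (E = 7*8 = 56)
A(U) = 56
-(-3*A(1))*(-15) = -(-3*56)*(-15) = -(-168)*(-15) = -1*2520 = -2520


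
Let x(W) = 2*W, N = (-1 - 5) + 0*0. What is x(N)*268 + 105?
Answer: -3111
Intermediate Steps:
N = -6 (N = -6 + 0 = -6)
x(N)*268 + 105 = (2*(-6))*268 + 105 = -12*268 + 105 = -3216 + 105 = -3111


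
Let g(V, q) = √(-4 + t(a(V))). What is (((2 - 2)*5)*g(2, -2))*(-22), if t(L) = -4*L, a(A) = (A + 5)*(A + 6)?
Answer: 0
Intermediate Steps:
a(A) = (5 + A)*(6 + A)
g(V, q) = √(-124 - 44*V - 4*V²) (g(V, q) = √(-4 - 4*(30 + V² + 11*V)) = √(-4 + (-120 - 44*V - 4*V²)) = √(-124 - 44*V - 4*V²))
(((2 - 2)*5)*g(2, -2))*(-22) = (((2 - 2)*5)*(2*√(-31 - 1*2² - 11*2)))*(-22) = ((0*5)*(2*√(-31 - 1*4 - 22)))*(-22) = (0*(2*√(-31 - 4 - 22)))*(-22) = (0*(2*√(-57)))*(-22) = (0*(2*(I*√57)))*(-22) = (0*(2*I*√57))*(-22) = 0*(-22) = 0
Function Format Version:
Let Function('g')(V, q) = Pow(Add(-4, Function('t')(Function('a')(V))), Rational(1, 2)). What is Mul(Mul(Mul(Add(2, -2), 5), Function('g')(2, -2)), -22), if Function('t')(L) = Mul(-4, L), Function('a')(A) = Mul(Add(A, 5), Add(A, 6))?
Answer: 0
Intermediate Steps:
Function('a')(A) = Mul(Add(5, A), Add(6, A))
Function('g')(V, q) = Pow(Add(-124, Mul(-44, V), Mul(-4, Pow(V, 2))), Rational(1, 2)) (Function('g')(V, q) = Pow(Add(-4, Mul(-4, Add(30, Pow(V, 2), Mul(11, V)))), Rational(1, 2)) = Pow(Add(-4, Add(-120, Mul(-44, V), Mul(-4, Pow(V, 2)))), Rational(1, 2)) = Pow(Add(-124, Mul(-44, V), Mul(-4, Pow(V, 2))), Rational(1, 2)))
Mul(Mul(Mul(Add(2, -2), 5), Function('g')(2, -2)), -22) = Mul(Mul(Mul(Add(2, -2), 5), Mul(2, Pow(Add(-31, Mul(-1, Pow(2, 2)), Mul(-11, 2)), Rational(1, 2)))), -22) = Mul(Mul(Mul(0, 5), Mul(2, Pow(Add(-31, Mul(-1, 4), -22), Rational(1, 2)))), -22) = Mul(Mul(0, Mul(2, Pow(Add(-31, -4, -22), Rational(1, 2)))), -22) = Mul(Mul(0, Mul(2, Pow(-57, Rational(1, 2)))), -22) = Mul(Mul(0, Mul(2, Mul(I, Pow(57, Rational(1, 2))))), -22) = Mul(Mul(0, Mul(2, I, Pow(57, Rational(1, 2)))), -22) = Mul(0, -22) = 0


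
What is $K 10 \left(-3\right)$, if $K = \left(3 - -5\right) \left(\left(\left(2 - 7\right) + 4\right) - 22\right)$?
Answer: $5520$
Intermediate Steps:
$K = -184$ ($K = \left(3 + 5\right) \left(\left(-5 + 4\right) - 22\right) = 8 \left(-1 - 22\right) = 8 \left(-23\right) = -184$)
$K 10 \left(-3\right) = \left(-184\right) 10 \left(-3\right) = \left(-1840\right) \left(-3\right) = 5520$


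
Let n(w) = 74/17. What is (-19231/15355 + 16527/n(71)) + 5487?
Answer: 285065293/30710 ≈ 9282.5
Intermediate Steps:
n(w) = 74/17 (n(w) = 74*(1/17) = 74/17)
(-19231/15355 + 16527/n(71)) + 5487 = (-19231/15355 + 16527/(74/17)) + 5487 = (-19231*1/15355 + 16527*(17/74)) + 5487 = (-19231/15355 + 280959/74) + 5487 = 116559523/30710 + 5487 = 285065293/30710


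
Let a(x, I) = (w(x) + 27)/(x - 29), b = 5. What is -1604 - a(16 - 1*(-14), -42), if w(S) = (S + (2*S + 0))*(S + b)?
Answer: -4781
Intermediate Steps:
w(S) = 3*S*(5 + S) (w(S) = (S + (2*S + 0))*(S + 5) = (S + 2*S)*(5 + S) = (3*S)*(5 + S) = 3*S*(5 + S))
a(x, I) = (27 + 3*x*(5 + x))/(-29 + x) (a(x, I) = (3*x*(5 + x) + 27)/(x - 29) = (27 + 3*x*(5 + x))/(-29 + x))
-1604 - a(16 - 1*(-14), -42) = -1604 - 3*(9 + (16 - 1*(-14))*(5 + (16 - 1*(-14))))/(-29 + (16 - 1*(-14))) = -1604 - 3*(9 + (16 + 14)*(5 + (16 + 14)))/(-29 + (16 + 14)) = -1604 - 3*(9 + 30*(5 + 30))/(-29 + 30) = -1604 - 3*(9 + 30*35)/1 = -1604 - 3*(9 + 1050) = -1604 - 3*1059 = -1604 - 1*3177 = -1604 - 3177 = -4781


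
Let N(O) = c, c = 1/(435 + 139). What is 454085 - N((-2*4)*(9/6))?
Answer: 260644789/574 ≈ 4.5409e+5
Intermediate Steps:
c = 1/574 ≈ 0.0017422
N(O) = 1/574
454085 - N((-2*4)*(9/6)) = 454085 - 1*1/574 = 454085 - 1/574 = 260644789/574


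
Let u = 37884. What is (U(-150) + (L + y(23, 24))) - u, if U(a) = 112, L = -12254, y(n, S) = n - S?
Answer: -50027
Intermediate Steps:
(U(-150) + (L + y(23, 24))) - u = (112 + (-12254 + (23 - 1*24))) - 1*37884 = (112 + (-12254 + (23 - 24))) - 37884 = (112 + (-12254 - 1)) - 37884 = (112 - 12255) - 37884 = -12143 - 37884 = -50027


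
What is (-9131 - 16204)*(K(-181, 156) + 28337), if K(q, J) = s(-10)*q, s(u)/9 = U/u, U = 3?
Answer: -1460598219/2 ≈ -7.3030e+8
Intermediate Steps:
s(u) = 27/u (s(u) = 9*(3/u) = 27/u)
K(q, J) = -27*q/10 (K(q, J) = (27/(-10))*q = (27*(-⅒))*q = -27*q/10)
(-9131 - 16204)*(K(-181, 156) + 28337) = (-9131 - 16204)*(-27/10*(-181) + 28337) = -25335*(4887/10 + 28337) = -25335*288257/10 = -1460598219/2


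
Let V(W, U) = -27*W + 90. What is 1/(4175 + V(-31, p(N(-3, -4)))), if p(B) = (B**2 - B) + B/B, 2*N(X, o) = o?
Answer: 1/5102 ≈ 0.00019600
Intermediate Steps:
N(X, o) = o/2
p(B) = 1 + B**2 - B (p(B) = (B**2 - B) + 1 = 1 + B**2 - B)
V(W, U) = 90 - 27*W
1/(4175 + V(-31, p(N(-3, -4)))) = 1/(4175 + (90 - 27*(-31))) = 1/(4175 + (90 + 837)) = 1/(4175 + 927) = 1/5102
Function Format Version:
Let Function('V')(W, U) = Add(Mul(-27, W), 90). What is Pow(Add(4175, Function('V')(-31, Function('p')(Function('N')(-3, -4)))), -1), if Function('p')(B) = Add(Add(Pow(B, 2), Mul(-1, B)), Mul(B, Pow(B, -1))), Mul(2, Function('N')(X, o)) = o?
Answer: Rational(1, 5102) ≈ 0.00019600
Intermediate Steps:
Function('N')(X, o) = Mul(Rational(1, 2), o)
Function('p')(B) = Add(1, Pow(B, 2), Mul(-1, B)) (Function('p')(B) = Add(Add(Pow(B, 2), Mul(-1, B)), 1) = Add(1, Pow(B, 2), Mul(-1, B)))
Function('V')(W, U) = Add(90, Mul(-27, W))
Pow(Add(4175, Function('V')(-31, Function('p')(Function('N')(-3, -4)))), -1) = Pow(Add(4175, Add(90, Mul(-27, -31))), -1) = Pow(Add(4175, Add(90, 837)), -1) = Pow(Add(4175, 927), -1) = Pow(5102, -1) = Rational(1, 5102)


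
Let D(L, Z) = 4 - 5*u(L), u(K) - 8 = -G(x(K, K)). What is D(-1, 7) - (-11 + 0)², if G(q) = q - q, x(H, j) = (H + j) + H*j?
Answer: -157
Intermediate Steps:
x(H, j) = H + j + H*j
G(q) = 0
u(K) = 8 (u(K) = 8 - 1*0 = 8 + 0 = 8)
D(L, Z) = -36 (D(L, Z) = 4 - 5*8 = 4 - 40 = -36)
D(-1, 7) - (-11 + 0)² = -36 - (-11 + 0)² = -36 - 1*(-11)² = -36 - 1*121 = -36 - 121 = -157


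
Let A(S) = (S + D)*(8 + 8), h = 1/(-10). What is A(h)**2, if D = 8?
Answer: 399424/25 ≈ 15977.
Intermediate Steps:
h = -1/10 ≈ -0.10000
A(S) = 128 + 16*S (A(S) = (S + 8)*(8 + 8) = (8 + S)*16 = 128 + 16*S)
A(h)**2 = (128 + 16*(-1/10))**2 = (128 - 8/5)**2 = (632/5)**2 = 399424/25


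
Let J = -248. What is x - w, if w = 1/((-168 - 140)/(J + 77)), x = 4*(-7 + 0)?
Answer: -8795/308 ≈ -28.555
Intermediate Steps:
x = -28 (x = 4*(-7) = -28)
w = 171/308 (w = 1/((-168 - 140)/(-248 + 77)) = 1/(-308/(-171)) = 1/(-308*(-1/171)) = 1/(308/171) = 171/308 ≈ 0.55519)
x - w = -28 - 1*171/308 = -28 - 171/308 = -8795/308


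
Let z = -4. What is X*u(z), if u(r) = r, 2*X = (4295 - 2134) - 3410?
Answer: 2498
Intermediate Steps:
X = -1249/2 (X = ((4295 - 2134) - 3410)/2 = (2161 - 3410)/2 = (½)*(-1249) = -1249/2 ≈ -624.50)
X*u(z) = -1249/2*(-4) = 2498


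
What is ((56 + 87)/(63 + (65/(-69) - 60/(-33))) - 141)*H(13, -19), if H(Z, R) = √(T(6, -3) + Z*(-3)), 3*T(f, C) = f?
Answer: -6727425*I*√37/48482 ≈ -844.05*I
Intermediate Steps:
T(f, C) = f/3
H(Z, R) = √(2 - 3*Z) (H(Z, R) = √((⅓)*6 + Z*(-3)) = √(2 - 3*Z))
((56 + 87)/(63 + (65/(-69) - 60/(-33))) - 141)*H(13, -19) = ((56 + 87)/(63 + (65/(-69) - 60/(-33))) - 141)*√(2 - 3*13) = (143/(63 + (65*(-1/69) - 60*(-1/33))) - 141)*√(2 - 39) = (143/(63 + (-65/69 + 20/11)) - 141)*√(-37) = (143/(63 + 665/759) - 141)*(I*√37) = (143/(48482/759) - 141)*(I*√37) = (143*(759/48482) - 141)*(I*√37) = (108537/48482 - 141)*(I*√37) = -6727425*I*√37/48482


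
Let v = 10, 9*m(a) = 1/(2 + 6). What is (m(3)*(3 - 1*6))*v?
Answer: -5/12 ≈ -0.41667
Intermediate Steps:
m(a) = 1/72 (m(a) = 1/(9*(2 + 6)) = (1/9)/8 = (1/9)*(1/8) = 1/72)
(m(3)*(3 - 1*6))*v = ((3 - 1*6)/72)*10 = ((3 - 6)/72)*10 = ((1/72)*(-3))*10 = -1/24*10 = -5/12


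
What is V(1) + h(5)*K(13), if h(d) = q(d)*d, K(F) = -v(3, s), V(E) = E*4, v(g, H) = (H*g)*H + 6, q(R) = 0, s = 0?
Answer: 4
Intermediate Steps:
v(g, H) = 6 + g*H² (v(g, H) = g*H² + 6 = 6 + g*H²)
V(E) = 4*E
K(F) = -6 (K(F) = -(6 + 3*0²) = -(6 + 3*0) = -(6 + 0) = -1*6 = -6)
h(d) = 0 (h(d) = 0*d = 0)
V(1) + h(5)*K(13) = 4*1 + 0*(-6) = 4 + 0 = 4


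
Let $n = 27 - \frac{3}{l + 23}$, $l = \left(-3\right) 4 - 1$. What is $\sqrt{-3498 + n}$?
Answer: $\frac{3 i \sqrt{38570}}{10} \approx 58.918 i$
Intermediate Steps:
$l = -13$ ($l = -12 - 1 = -13$)
$n = \frac{267}{10}$ ($n = 27 - \frac{3}{-13 + 23} = 27 - \frac{3}{10} = \frac{267}{10} \approx 26.7$)
$\sqrt{-3498 + n} = \sqrt{-3498 + \frac{267}{10}} = \sqrt{- \frac{34713}{10}} = \frac{3 i \sqrt{38570}}{10}$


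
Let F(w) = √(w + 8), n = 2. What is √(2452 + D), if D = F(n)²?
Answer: √2462 ≈ 49.619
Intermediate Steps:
F(w) = √(8 + w)
D = 10 (D = (√(8 + 2))² = (√10)² = 10)
√(2452 + D) = √(2452 + 10) = √2462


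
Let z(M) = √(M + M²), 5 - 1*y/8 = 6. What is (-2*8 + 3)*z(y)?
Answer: -26*√14 ≈ -97.283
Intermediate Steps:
y = -8 (y = 40 - 8*6 = 40 - 48 = -8)
(-2*8 + 3)*z(y) = (-2*8 + 3)*√(-8*(1 - 8)) = (-16 + 3)*√(-8*(-7)) = -26*√14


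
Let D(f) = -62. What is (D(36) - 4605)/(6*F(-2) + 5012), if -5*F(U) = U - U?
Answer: -4667/5012 ≈ -0.93116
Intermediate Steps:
F(U) = 0 (F(U) = -(U - U)/5 = -1/5*0 = 0)
(D(36) - 4605)/(6*F(-2) + 5012) = (-62 - 4605)/(6*0 + 5012) = -4667/(0 + 5012) = -4667/5012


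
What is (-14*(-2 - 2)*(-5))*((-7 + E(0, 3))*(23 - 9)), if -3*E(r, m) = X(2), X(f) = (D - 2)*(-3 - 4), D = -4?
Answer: 82320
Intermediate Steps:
X(f) = 42 (X(f) = (-4 - 2)*(-3 - 4) = -6*(-7) = 42)
E(r, m) = -14 (E(r, m) = -⅓*42 = -14)
(-14*(-2 - 2)*(-5))*((-7 + E(0, 3))*(23 - 9)) = (-14*(-2 - 2)*(-5))*((-7 - 14)*(23 - 9)) = (-(-56)*(-5))*(-21*14) = -14*20*(-294) = -280*(-294) = 82320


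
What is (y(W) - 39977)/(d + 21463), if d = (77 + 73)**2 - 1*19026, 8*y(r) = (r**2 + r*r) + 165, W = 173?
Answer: -259793/199496 ≈ -1.3022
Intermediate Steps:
y(r) = 165/8 + r**2/4 (y(r) = ((r**2 + r*r) + 165)/8 = ((r**2 + r**2) + 165)/8 = (2*r**2 + 165)/8 = (165 + 2*r**2)/8 = 165/8 + r**2/4)
d = 3474 (d = 150**2 - 19026 = 22500 - 19026 = 3474)
(y(W) - 39977)/(d + 21463) = ((165/8 + (1/4)*173**2) - 39977)/(3474 + 21463) = ((165/8 + (1/4)*29929) - 39977)/24937 = ((165/8 + 29929/4) - 39977)*(1/24937) = (60023/8 - 39977)*(1/24937) = -259793/8*1/24937 = -259793/199496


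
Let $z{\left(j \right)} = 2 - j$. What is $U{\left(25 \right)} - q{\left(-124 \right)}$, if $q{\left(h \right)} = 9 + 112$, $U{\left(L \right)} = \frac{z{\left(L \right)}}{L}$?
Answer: $- \frac{3048}{25} \approx -121.92$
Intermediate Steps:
$U{\left(L \right)} = \frac{2 - L}{L}$
$q{\left(h \right)} = 121$
$U{\left(25 \right)} - q{\left(-124 \right)} = \frac{2 - 25}{25} - 121 = \frac{1}{25} \left(-23\right) - 121 = - \frac{23}{25} - 121 = - \frac{3048}{25}$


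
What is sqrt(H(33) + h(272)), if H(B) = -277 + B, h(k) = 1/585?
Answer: I*sqrt(9278035)/195 ≈ 15.62*I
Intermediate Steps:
h(k) = 1/585
sqrt(H(33) + h(272)) = sqrt((-277 + 33) + 1/585) = sqrt(-244 + 1/585) = sqrt(-142739/585) = I*sqrt(9278035)/195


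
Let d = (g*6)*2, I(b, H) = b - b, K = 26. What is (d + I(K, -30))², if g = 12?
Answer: 20736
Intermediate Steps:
I(b, H) = 0
d = 144 (d = (12*6)*2 = 72*2 = 144)
(d + I(K, -30))² = (144 + 0)² = 144² = 20736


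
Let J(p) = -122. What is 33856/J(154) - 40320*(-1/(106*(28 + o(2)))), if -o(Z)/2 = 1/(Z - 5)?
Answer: -36734272/139019 ≈ -264.24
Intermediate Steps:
o(Z) = -2/(-5 + Z) (o(Z) = -2/(Z - 5) = -2/(-5 + Z))
33856/J(154) - 40320*(-1/(106*(28 + o(2)))) = 33856/(-122) - 40320*(-1/(106*(28 - 2/(-5 + 2)))) = 33856*(-1/122) - 40320*(-1/(106*(28 - 2/(-3)))) = -16928/61 - 40320*(-1/(106*(28 - 2*(-⅓)))) = -16928/61 - 40320*(-1/(106*(28 + ⅔))) = -16928/61 - 40320/((-106*86/3)) = -16928/61 - 40320/(-9116/3) = -16928/61 - 40320*(-3/9116) = -16928/61 + 30240/2279 = -36734272/139019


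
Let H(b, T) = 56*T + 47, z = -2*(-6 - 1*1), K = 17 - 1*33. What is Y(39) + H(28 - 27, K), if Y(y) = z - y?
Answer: -874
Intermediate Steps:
K = -16 (K = 17 - 33 = -16)
z = 14 (z = -2*(-6 - 1) = -2*(-7) = 14)
H(b, T) = 47 + 56*T
Y(y) = 14 - y
Y(39) + H(28 - 27, K) = (14 - 1*39) + (47 + 56*(-16)) = (14 - 39) + (47 - 896) = -25 - 849 = -874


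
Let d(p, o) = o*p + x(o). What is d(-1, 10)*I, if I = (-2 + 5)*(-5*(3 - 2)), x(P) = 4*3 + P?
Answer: -180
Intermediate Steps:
x(P) = 12 + P
d(p, o) = 12 + o + o*p (d(p, o) = o*p + (12 + o) = 12 + o + o*p)
I = -15 (I = 3*(-5*1) = 3*(-5) = -15)
d(-1, 10)*I = (12 + 10 + 10*(-1))*(-15) = (12 + 10 - 10)*(-15) = 12*(-15) = -180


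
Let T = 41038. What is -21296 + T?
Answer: 19742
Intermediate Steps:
-21296 + T = -21296 + 41038 = 19742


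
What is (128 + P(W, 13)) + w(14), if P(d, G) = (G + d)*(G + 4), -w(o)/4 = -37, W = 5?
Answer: 582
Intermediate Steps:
w(o) = 148 (w(o) = -4*(-37) = 148)
P(d, G) = (4 + G)*(G + d) (P(d, G) = (G + d)*(4 + G) = (4 + G)*(G + d))
(128 + P(W, 13)) + w(14) = (128 + (13**2 + 4*13 + 4*5 + 13*5)) + 148 = (128 + (169 + 52 + 20 + 65)) + 148 = (128 + 306) + 148 = 434 + 148 = 582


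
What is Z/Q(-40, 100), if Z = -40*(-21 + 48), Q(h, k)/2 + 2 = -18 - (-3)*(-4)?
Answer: 135/8 ≈ 16.875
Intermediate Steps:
Q(h, k) = -64 (Q(h, k) = -4 + 2*(-18 - (-3)*(-4)) = -4 + 2*(-18 - 1*12) = -4 + 2*(-18 - 12) = -4 + 2*(-30) = -4 - 60 = -64)
Z = -1080 (Z = -40*27 = -1080)
Z/Q(-40, 100) = -1080/(-64) = -1080*(-1/64) = 135/8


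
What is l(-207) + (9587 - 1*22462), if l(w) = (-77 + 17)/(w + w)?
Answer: -888365/69 ≈ -12875.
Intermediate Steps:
l(w) = -30/w (l(w) = -60*1/(2*w) = -30/w)
l(-207) + (9587 - 1*22462) = -30/(-207) + (9587 - 1*22462) = -30*(-1/207) + (9587 - 22462) = 10/69 - 12875 = -888365/69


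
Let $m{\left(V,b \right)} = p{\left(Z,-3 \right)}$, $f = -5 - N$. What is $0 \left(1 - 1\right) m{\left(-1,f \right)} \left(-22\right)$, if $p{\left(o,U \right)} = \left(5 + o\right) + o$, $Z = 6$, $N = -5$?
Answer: $0$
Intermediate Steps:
$p{\left(o,U \right)} = 5 + 2 o$
$f = 0$ ($f = -5 - -5 = -5 + 5 = 0$)
$m{\left(V,b \right)} = 17$ ($m{\left(V,b \right)} = 5 + 2 \cdot 6 = 5 + 12 = 17$)
$0 \left(1 - 1\right) m{\left(-1,f \right)} \left(-22\right) = 0 \left(1 - 1\right) 17 \left(-22\right) = 0 \cdot 0 \cdot 17 \left(-22\right) = 0 \cdot 17 \left(-22\right) = 0 \left(-22\right) = 0$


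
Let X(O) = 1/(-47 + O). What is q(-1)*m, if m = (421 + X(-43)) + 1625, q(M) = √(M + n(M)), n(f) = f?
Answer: 184139*I*√2/90 ≈ 2893.5*I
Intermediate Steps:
q(M) = √2*√M (q(M) = √(M + M) = √(2*M) = √2*√M)
m = 184139/90 (m = (421 + 1/(-47 - 43)) + 1625 = (421 + 1/(-90)) + 1625 = (421 - 1/90) + 1625 = 37889/90 + 1625 = 184139/90 ≈ 2046.0)
q(-1)*m = (√2*√(-1))*(184139/90) = (√2*I)*(184139/90) = (I*√2)*(184139/90) = 184139*I*√2/90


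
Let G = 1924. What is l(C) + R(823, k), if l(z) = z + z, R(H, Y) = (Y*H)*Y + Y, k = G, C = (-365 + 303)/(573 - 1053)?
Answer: 365587628671/120 ≈ 3.0466e+9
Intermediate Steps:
C = 31/240 (C = -62/(-480) = -62*(-1/480) = 31/240 ≈ 0.12917)
k = 1924
R(H, Y) = Y + H*Y² (R(H, Y) = (H*Y)*Y + Y = H*Y² + Y = Y + H*Y²)
l(z) = 2*z
l(C) + R(823, k) = 2*(31/240) + 1924*(1 + 823*1924) = 31/120 + 1924*(1 + 1583452) = 31/120 + 1924*1583453 = 31/120 + 3046563572 = 365587628671/120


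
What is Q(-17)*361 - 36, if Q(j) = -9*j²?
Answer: -938997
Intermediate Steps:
Q(-17)*361 - 36 = -9*(-17)²*361 - 36 = -9*289*361 - 36 = -2601*361 - 36 = -938961 - 36 = -938997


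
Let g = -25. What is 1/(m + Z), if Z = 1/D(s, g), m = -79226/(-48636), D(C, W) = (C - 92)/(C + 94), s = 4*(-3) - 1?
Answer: 121590/104267 ≈ 1.1661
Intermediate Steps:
s = -13 (s = -12 - 1 = -13)
D(C, W) = (-92 + C)/(94 + C)
m = 5659/3474 (m = -79226*(-1/48636) = 5659/3474 ≈ 1.6290)
Z = -27/35 (Z = 1/((-92 - 13)/(94 - 13)) = 1/(-105/81) = 1/((1/81)*(-105)) = 1/(-35/27) = -27/35 ≈ -0.77143)
1/(m + Z) = 1/(5659/3474 - 27/35) = 1/(104267/121590) = 121590/104267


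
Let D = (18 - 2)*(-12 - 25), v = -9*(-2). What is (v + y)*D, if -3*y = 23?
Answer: -18352/3 ≈ -6117.3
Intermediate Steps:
v = 18
D = -592 (D = 16*(-37) = -592)
y = -23/3 (y = -1/3*23 = -23/3 ≈ -7.6667)
(v + y)*D = (18 - 23/3)*(-592) = (31/3)*(-592) = -18352/3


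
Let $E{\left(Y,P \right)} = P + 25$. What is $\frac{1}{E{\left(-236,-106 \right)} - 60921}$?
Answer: $- \frac{1}{61002} \approx -1.6393 \cdot 10^{-5}$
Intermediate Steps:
$E{\left(Y,P \right)} = 25 + P$
$\frac{1}{E{\left(-236,-106 \right)} - 60921} = \frac{1}{\left(25 - 106\right) - 60921} = \frac{1}{-81 - 60921} = \frac{1}{-61002} = - \frac{1}{61002}$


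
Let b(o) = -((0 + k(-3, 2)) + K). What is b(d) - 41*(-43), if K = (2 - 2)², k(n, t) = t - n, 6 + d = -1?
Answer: 1758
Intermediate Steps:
d = -7 (d = -6 - 1 = -7)
K = 0 (K = 0² = 0)
b(o) = -5 (b(o) = -((0 + (2 - 1*(-3))) + 0) = -((0 + (2 + 3)) + 0) = -((0 + 5) + 0) = -(5 + 0) = -1*5 = -5)
b(d) - 41*(-43) = -5 - 41*(-43) = -5 + 1763 = 1758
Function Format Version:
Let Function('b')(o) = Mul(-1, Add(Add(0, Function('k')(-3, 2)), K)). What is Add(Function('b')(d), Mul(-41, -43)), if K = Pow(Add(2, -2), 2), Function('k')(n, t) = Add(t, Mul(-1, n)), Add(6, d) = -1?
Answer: 1758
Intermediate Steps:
d = -7 (d = Add(-6, -1) = -7)
K = 0 (K = Pow(0, 2) = 0)
Function('b')(o) = -5 (Function('b')(o) = Mul(-1, Add(Add(0, Add(2, Mul(-1, -3))), 0)) = Mul(-1, Add(Add(0, Add(2, 3)), 0)) = Mul(-1, Add(Add(0, 5), 0)) = Mul(-1, Add(5, 0)) = Mul(-1, 5) = -5)
Add(Function('b')(d), Mul(-41, -43)) = Add(-5, Mul(-41, -43)) = Add(-5, 1763) = 1758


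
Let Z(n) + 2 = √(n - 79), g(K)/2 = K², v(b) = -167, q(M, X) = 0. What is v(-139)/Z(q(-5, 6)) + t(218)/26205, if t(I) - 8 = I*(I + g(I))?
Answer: 1732496138/2175015 + 167*I*√79/83 ≈ 796.54 + 17.883*I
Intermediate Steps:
g(K) = 2*K²
Z(n) = -2 + √(-79 + n) (Z(n) = -2 + √(n - 79) = -2 + √(-79 + n))
t(I) = 8 + I*(I + 2*I²)
v(-139)/Z(q(-5, 6)) + t(218)/26205 = -167/(-2 + √(-79 + 0)) + (8 + 218² + 2*218³)/26205 = -167/(-2 + √(-79)) + (8 + 47524 + 2*10360232)*(1/26205) = -167/(-2 + I*√79) + (8 + 47524 + 20720464)*(1/26205) = -167/(-2 + I*√79) + 20767996*(1/26205) = -167/(-2 + I*√79) + 20767996/26205 = 20767996/26205 - 167/(-2 + I*√79)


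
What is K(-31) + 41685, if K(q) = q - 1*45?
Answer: 41609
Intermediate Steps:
K(q) = -45 + q (K(q) = q - 45 = -45 + q)
K(-31) + 41685 = (-45 - 31) + 41685 = -76 + 41685 = 41609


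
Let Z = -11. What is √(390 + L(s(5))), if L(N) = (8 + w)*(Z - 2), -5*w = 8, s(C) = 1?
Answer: √7670/5 ≈ 17.516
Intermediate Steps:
w = -8/5 (w = -⅕*8 = -8/5 ≈ -1.6000)
L(N) = -416/5 (L(N) = (8 - 8/5)*(-11 - 2) = (32/5)*(-13) = -416/5)
√(390 + L(s(5))) = √(390 - 416/5) = √(1534/5) = √7670/5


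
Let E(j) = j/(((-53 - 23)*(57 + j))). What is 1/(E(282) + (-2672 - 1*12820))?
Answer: -4294/66522695 ≈ -6.4549e-5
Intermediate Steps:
E(j) = j/(-4332 - 76*j) (E(j) = j/((-76*(57 + j))) = j/(-4332 - 76*j))
1/(E(282) + (-2672 - 1*12820)) = 1/(-1*282/(4332 + 76*282) + (-2672 - 1*12820)) = 1/(-1*282/(4332 + 21432) + (-2672 - 12820)) = 1/(-1*282/25764 - 15492) = 1/(-1*282*1/25764 - 15492) = 1/(-47/4294 - 15492) = 1/(-66522695/4294) = -4294/66522695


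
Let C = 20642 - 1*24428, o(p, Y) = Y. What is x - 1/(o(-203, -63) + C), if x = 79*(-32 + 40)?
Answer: 2432569/3849 ≈ 632.00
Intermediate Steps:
x = 632 (x = 79*8 = 632)
C = -3786 (C = 20642 - 24428 = -3786)
x - 1/(o(-203, -63) + C) = 632 - 1/(-63 - 3786) = 632 - 1/(-3849) = 632 - 1*(-1/3849) = 632 + 1/3849 = 2432569/3849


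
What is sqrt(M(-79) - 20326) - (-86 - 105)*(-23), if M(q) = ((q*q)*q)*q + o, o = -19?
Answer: -4393 + 2*sqrt(9732434) ≈ 1846.4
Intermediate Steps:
M(q) = -19 + q**4 (M(q) = ((q*q)*q)*q - 19 = (q**2*q)*q - 19 = q**3*q - 19 = q**4 - 19 = -19 + q**4)
sqrt(M(-79) - 20326) - (-86 - 105)*(-23) = sqrt((-19 + (-79)**4) - 20326) - (-86 - 105)*(-23) = sqrt((-19 + 38950081) - 20326) - (-191)*(-23) = sqrt(38950062 - 20326) - 1*4393 = sqrt(38929736) - 4393 = 2*sqrt(9732434) - 4393 = -4393 + 2*sqrt(9732434)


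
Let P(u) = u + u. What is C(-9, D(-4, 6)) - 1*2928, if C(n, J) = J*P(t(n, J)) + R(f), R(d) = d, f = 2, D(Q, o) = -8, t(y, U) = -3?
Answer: -2878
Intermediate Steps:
P(u) = 2*u
C(n, J) = 2 - 6*J (C(n, J) = J*(2*(-3)) + 2 = J*(-6) + 2 = -6*J + 2 = 2 - 6*J)
C(-9, D(-4, 6)) - 1*2928 = (2 - 6*(-8)) - 1*2928 = (2 + 48) - 2928 = 50 - 2928 = -2878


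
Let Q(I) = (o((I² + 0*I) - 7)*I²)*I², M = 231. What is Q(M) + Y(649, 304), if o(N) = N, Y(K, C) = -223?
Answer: 151919983310411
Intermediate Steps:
Q(I) = I⁴*(-7 + I²) (Q(I) = (((I² + 0*I) - 7)*I²)*I² = (((I² + 0) - 7)*I²)*I² = ((I² - 7)*I²)*I² = ((-7 + I²)*I²)*I² = (I²*(-7 + I²))*I² = I⁴*(-7 + I²))
Q(M) + Y(649, 304) = 231⁴*(-7 + 231²) - 223 = 2847396321*(-7 + 53361) - 223 = 2847396321*53354 - 223 = 151919983310634 - 223 = 151919983310411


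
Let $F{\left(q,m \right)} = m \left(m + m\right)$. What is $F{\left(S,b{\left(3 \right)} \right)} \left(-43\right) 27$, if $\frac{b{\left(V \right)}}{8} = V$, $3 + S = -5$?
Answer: $-1337472$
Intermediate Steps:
$S = -8$ ($S = -3 - 5 = -8$)
$b{\left(V \right)} = 8 V$
$F{\left(q,m \right)} = 2 m^{2}$ ($F{\left(q,m \right)} = m 2 m = 2 m^{2}$)
$F{\left(S,b{\left(3 \right)} \right)} \left(-43\right) 27 = 2 \left(8 \cdot 3\right)^{2} \left(-43\right) 27 = 2 \cdot 24^{2} \left(-43\right) 27 = 2 \cdot 576 \left(-43\right) 27 = 1152 \left(-43\right) 27 = \left(-49536\right) 27 = -1337472$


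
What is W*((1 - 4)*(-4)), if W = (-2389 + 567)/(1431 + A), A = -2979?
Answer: 1822/129 ≈ 14.124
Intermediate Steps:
W = 911/774 (W = (-2389 + 567)/(1431 - 2979) = -1822/(-1548) = -1822*(-1/1548) = 911/774 ≈ 1.1770)
W*((1 - 4)*(-4)) = 911*((1 - 4)*(-4))/774 = 911*(-3*(-4))/774 = (911/774)*12 = 1822/129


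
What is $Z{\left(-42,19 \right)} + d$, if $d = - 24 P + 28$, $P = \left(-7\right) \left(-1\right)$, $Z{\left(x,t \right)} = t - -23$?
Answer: $-98$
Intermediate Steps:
$Z{\left(x,t \right)} = 23 + t$ ($Z{\left(x,t \right)} = t + 23 = 23 + t$)
$P = 7$
$d = -140$ ($d = \left(-24\right) 7 + 28 = -168 + 28 = -140$)
$Z{\left(-42,19 \right)} + d = \left(23 + 19\right) - 140 = 42 - 140 = -98$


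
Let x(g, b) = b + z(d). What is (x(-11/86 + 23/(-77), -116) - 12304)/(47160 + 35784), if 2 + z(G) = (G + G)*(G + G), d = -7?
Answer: -6113/41472 ≈ -0.14740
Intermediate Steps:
z(G) = -2 + 4*G**2 (z(G) = -2 + (G + G)*(G + G) = -2 + (2*G)*(2*G) = -2 + 4*G**2)
x(g, b) = 194 + b (x(g, b) = b + (-2 + 4*(-7)**2) = b + (-2 + 4*49) = b + (-2 + 196) = b + 194 = 194 + b)
(x(-11/86 + 23/(-77), -116) - 12304)/(47160 + 35784) = ((194 - 116) - 12304)/(47160 + 35784) = (78 - 12304)/82944 = -12226*1/82944 = -6113/41472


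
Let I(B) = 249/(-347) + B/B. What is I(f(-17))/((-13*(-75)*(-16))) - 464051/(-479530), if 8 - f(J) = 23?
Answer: 125597693963/129789589800 ≈ 0.96770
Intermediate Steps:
f(J) = -15 (f(J) = 8 - 1*23 = 8 - 23 = -15)
I(B) = 98/347 (I(B) = 249*(-1/347) + 1 = -249/347 + 1 = 98/347)
I(f(-17))/((-13*(-75)*(-16))) - 464051/(-479530) = 98/(347*((-13*(-75)*(-16)))) - 464051/(-479530) = 98/(347*((975*(-16)))) - 464051*(-1/479530) = (98/347)/(-15600) + 464051/479530 = (98/347)*(-1/15600) + 464051/479530 = -49/2706600 + 464051/479530 = 125597693963/129789589800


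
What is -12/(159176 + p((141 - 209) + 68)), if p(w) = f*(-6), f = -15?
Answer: -6/79633 ≈ -7.5346e-5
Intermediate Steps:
p(w) = 90 (p(w) = -15*(-6) = 90)
-12/(159176 + p((141 - 209) + 68)) = -12/(159176 + 90) = -12/159266 = -12*1/159266 = -6/79633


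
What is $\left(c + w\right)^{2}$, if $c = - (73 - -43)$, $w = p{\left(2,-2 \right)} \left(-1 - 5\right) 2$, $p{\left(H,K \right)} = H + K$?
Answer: $13456$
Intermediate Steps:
$w = 0$ ($w = \left(2 - 2\right) \left(-1 - 5\right) 2 = 0 \left(\left(-6\right) 2\right) = 0 \left(-12\right) = 0$)
$c = -116$ ($c = - (73 + 43) = \left(-1\right) 116 = -116$)
$\left(c + w\right)^{2} = \left(-116 + 0\right)^{2} = \left(-116\right)^{2} = 13456$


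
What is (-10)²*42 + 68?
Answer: 4268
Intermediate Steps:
(-10)²*42 + 68 = 100*42 + 68 = 4200 + 68 = 4268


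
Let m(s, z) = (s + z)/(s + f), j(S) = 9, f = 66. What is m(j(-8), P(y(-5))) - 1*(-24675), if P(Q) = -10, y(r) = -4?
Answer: 1850624/75 ≈ 24675.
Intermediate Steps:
m(s, z) = (s + z)/(66 + s) (m(s, z) = (s + z)/(s + 66) = (s + z)/(66 + s))
m(j(-8), P(y(-5))) - 1*(-24675) = (9 - 10)/(66 + 9) - 1*(-24675) = -1/75 + 24675 = 1850624/75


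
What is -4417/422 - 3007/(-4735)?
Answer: -19645541/1998170 ≈ -9.8318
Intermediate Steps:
-4417/422 - 3007/(-4735) = -4417*1/422 - 3007*(-1/4735) = -4417/422 + 3007/4735 = -19645541/1998170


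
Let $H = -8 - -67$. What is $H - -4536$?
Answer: $4595$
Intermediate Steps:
$H = 59$ ($H = -8 + 67 = 59$)
$H - -4536 = 59 - -4536 = 59 + 4536 = 4595$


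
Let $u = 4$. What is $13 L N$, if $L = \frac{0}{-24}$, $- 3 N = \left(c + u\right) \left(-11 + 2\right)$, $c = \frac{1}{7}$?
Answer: $0$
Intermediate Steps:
$c = \frac{1}{7} \approx 0.14286$
$N = \frac{87}{7}$ ($N = - \frac{\left(\frac{1}{7} + 4\right) \left(-11 + 2\right)}{3} = - \frac{\frac{29}{7} \left(-9\right)}{3} = \left(- \frac{1}{3}\right) \left(- \frac{261}{7}\right) = \frac{87}{7} \approx 12.429$)
$L = 0$ ($L = 0 \left(- \frac{1}{24}\right) = 0$)
$13 L N = 13 \cdot 0 \cdot \frac{87}{7} = 0 \cdot \frac{87}{7} = 0$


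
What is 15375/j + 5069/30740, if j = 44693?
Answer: 699176317/1373862820 ≈ 0.50891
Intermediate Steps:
15375/j + 5069/30740 = 15375/44693 + 5069/30740 = 699176317/1373862820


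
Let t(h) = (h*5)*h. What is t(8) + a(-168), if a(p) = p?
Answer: 152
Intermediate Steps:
t(h) = 5*h² (t(h) = (5*h)*h = 5*h²)
t(8) + a(-168) = 5*8² - 168 = 5*64 - 168 = 320 - 168 = 152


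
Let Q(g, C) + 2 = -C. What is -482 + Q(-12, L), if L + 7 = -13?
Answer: -464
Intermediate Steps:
L = -20 (L = -7 - 13 = -20)
Q(g, C) = -2 - C
-482 + Q(-12, L) = -482 + (-2 - 1*(-20)) = -482 + (-2 + 20) = -482 + 18 = -464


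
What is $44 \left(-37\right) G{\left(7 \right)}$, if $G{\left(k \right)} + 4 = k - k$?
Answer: $6512$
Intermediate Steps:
$G{\left(k \right)} = -4$ ($G{\left(k \right)} = -4 + \left(k - k\right) = -4 + 0 = -4$)
$44 \left(-37\right) G{\left(7 \right)} = 44 \left(-37\right) \left(-4\right) = \left(-1628\right) \left(-4\right) = 6512$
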